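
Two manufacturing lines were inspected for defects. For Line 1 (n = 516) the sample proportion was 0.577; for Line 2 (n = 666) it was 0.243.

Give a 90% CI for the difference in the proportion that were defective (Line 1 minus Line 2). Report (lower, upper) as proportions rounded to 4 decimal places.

The two standard errors are √(0.5770×0.4230/516) = 0.02175 and √(0.2430×0.7570/666) = 0.01662.
Because the samples are independent, SE_diff = √(0.02175² + 0.01662²) = 0.02737.
Using z* = 1.645 for 90%, ME = 1.645 × 0.02737 = 0.04502.
p̂₁ − p̂₂ = 0.3340; interval 0.3340 ± 0.04502 gives (0.2890, 0.3790).

(0.2890, 0.3790)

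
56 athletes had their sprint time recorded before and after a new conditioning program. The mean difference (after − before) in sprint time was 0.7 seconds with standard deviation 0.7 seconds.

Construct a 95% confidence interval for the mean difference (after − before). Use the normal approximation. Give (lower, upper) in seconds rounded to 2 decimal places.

(0.52, 0.88)

Paired design: SE = s_d/√n = 0.7/√56 = 0.0935.
z* = 1.960; margin of error = 1.960 × 0.0935 = 0.1833.
0.7 ± 0.1833 → (0.52, 0.88).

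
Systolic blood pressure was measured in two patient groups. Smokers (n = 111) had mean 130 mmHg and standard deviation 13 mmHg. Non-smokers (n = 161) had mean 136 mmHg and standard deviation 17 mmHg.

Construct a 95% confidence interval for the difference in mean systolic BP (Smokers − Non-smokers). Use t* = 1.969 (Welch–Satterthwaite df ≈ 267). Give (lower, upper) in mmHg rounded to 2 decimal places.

(-9.59, -2.41)

SE₁ = s₁/√n₁ = 13/√111 = 1.2339; SE₂ = 17/√161 = 1.3398.
Independent samples, unequal variances: SE_diff = √(SE₁² + SE₂²) = √(1.52250921 + 1.79506404) = 1.8214.
t* = 1.969, so margin of error = 1.969 × 1.8214 = 3.5863.
Difference in means = 130 − 136 = -6.0000.
-6.0000 ± 3.5863 → (-9.59, -2.41).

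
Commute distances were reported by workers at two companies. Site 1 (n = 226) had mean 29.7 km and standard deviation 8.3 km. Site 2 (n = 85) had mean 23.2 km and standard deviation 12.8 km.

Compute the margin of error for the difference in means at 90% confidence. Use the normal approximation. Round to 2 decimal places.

Per-group SEs: s₁/√n₁ = 8.3/√226 = 0.5521, s₂/√n₂ = 12.8/√85 = 1.3884.
Unpooled SE of the difference: √(0.30481441 + 1.92765456) = 1.4941.
Margin of error = z* · SE = 1.645 × 1.4941 = 2.4578.

2.46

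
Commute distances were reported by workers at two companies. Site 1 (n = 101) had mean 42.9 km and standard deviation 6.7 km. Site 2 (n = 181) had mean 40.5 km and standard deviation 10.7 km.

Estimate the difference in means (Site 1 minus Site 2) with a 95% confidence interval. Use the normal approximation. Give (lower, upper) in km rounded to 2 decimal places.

(0.37, 4.43)

Per-group SEs: s₁/√n₁ = 6.7/√101 = 0.6667, s₂/√n₂ = 10.7/√181 = 0.7953.
Unpooled SE of the difference: √(0.44448889 + 0.63250209) = 1.0378.
Margin of error = z* · SE = 1.960 × 1.0378 = 2.0341.
x̄₁ − x̄₂ = 42.9 − 40.5 = 2.4000.
CI: 2.4000 ± 2.0341 = (0.37, 4.43).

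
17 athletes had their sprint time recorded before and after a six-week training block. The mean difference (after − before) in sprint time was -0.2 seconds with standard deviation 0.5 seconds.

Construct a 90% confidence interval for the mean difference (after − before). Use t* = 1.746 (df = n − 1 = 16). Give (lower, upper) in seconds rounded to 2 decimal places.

Paired design: SE = s_d/√n = 0.5/√17 = 0.1213.
t* = 1.746; margin of error = 1.746 × 0.1213 = 0.2118.
-0.2 ± 0.2118 → (-0.41, 0.01).

(-0.41, 0.01)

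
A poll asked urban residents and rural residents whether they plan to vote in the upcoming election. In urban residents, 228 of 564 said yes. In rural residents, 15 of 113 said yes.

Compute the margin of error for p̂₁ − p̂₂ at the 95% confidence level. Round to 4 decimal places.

Sample proportions: 228/564 = 0.4043, 15/113 = 0.1327.
Each SE is √(p̂(1−p̂)/n): √(0.4043·0.5957/564) = 0.02066 and √(0.1327·0.8673/113) = 0.03191.
SE(p̂₁ − p̂₂) = √(SE₁² + SE₂²) = √(0.0004268356 + 0.0010182481) = 0.03801, since the two samples are independent.
At 95% confidence z* = 1.960; margin = 1.960 × 0.03801 = 0.07450.

0.0745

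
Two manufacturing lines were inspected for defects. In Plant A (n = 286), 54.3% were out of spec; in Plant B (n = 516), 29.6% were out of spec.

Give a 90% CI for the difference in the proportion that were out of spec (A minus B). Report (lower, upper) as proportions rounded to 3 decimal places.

SE₁ = √(p̂₁(1−p̂₁)/n₁) = √(0.5430·0.4570/286) = 0.02946; SE₂ = √(0.2960·0.7040/516) = 0.02010.
Independent samples: SE of the difference = √(SE₁² + SE₂²) = √(0.0008678916 + 0.00040401) = 0.03566.
z* for 90% confidence is 1.645, so the margin of error is 1.645 × 0.03566 = 0.05866.
Point estimate p̂₁ − p̂₂ = 0.5430 − 0.2960 = 0.2470.
0.2470 ± 0.05866 → (0.188, 0.306).

(0.188, 0.306)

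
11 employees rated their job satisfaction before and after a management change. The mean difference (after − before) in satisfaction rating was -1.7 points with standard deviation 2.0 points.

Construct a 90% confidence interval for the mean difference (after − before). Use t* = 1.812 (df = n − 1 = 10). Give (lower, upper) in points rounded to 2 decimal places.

This is a matched-pairs design, so SE = s_d/√n = 2.0/√11 = 0.6030.
Margin = 1.812 × 0.6030 = 1.0926; the interval is -1.7 ± 1.0926 = (-2.79, -0.61).

(-2.79, -0.61)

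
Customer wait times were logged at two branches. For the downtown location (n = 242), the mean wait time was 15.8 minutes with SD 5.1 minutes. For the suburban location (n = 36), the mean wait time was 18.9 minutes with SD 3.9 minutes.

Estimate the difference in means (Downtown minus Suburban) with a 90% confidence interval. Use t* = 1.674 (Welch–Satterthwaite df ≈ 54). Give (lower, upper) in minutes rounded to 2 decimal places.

(-4.32, -1.88)

Standard errors of each mean: 5.1/√242 = 0.3278 and 3.9/√36 = 0.6500.
SE(x̄₁ − x̄₂) = √(0.3278² + 0.6500²) = 0.7280 for independent samples with unequal variances.
With t* = 1.674, the margin is 1.674 × 0.7280 = 1.2187.
x̄₁ − x̄₂ = 15.8 − 18.9 = -3.1000; the interval is -3.1000 ± 1.2187 = (-4.32, -1.88).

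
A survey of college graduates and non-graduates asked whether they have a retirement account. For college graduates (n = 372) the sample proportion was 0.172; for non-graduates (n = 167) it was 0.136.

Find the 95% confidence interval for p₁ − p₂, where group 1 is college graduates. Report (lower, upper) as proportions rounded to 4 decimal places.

Each SE is √(p̂(1−p̂)/n): √(0.1720·0.8280/372) = 0.01957 and √(0.1360·0.8640/167) = 0.02653.
SE(p̂₁ − p̂₂) = √(SE₁² + SE₂²) = √(0.0003829849 + 0.0007038409) = 0.03297, since the two samples are independent.
At 95% confidence z* = 1.960; margin = 1.960 × 0.03297 = 0.06462.
The difference is 0.1720 − 0.1360 = 0.0360, so the interval is 0.0360 ± 0.06462 = (-0.0286, 0.1006).

(-0.0286, 0.1006)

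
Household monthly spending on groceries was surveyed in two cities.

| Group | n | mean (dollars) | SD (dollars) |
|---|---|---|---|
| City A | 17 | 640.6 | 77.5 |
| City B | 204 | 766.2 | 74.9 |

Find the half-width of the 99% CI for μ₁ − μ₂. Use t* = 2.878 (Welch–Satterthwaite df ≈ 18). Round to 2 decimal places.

Standard errors of each mean: 77.5/√17 = 18.7965 and 74.9/√204 = 5.2440.
SE(x̄₁ − x̄₂) = √(18.7965² + 5.2440²) = 19.5143 for independent samples with unequal variances.
With t* = 2.878, the margin is 2.878 × 19.5143 = 56.1622.

56.16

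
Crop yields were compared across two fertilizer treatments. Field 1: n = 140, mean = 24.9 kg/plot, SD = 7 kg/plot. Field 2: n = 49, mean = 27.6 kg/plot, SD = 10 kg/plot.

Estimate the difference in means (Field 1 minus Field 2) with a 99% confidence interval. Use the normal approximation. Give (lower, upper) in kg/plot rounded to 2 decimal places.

(-6.68, 1.28)

SE₁ = s₁/√n₁ = 7/√140 = 0.5916; SE₂ = 10/√49 = 1.4286.
Independent samples, unequal variances: SE_diff = √(SE₁² + SE₂²) = √(0.34999056 + 2.04089796) = 1.5462.
z* = 2.576, so margin of error = 2.576 × 1.5462 = 3.9830.
Difference in means = 24.9 − 27.6 = -2.7000.
-2.7000 ± 3.9830 → (-6.68, 1.28).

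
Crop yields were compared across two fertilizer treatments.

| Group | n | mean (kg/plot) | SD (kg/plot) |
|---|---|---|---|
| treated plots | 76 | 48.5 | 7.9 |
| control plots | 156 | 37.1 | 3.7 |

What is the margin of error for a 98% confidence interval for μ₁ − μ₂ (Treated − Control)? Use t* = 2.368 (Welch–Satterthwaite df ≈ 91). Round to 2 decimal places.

2.26

SE₁ = s₁/√n₁ = 7.9/√76 = 0.9062; SE₂ = 3.7/√156 = 0.2962.
Independent samples, unequal variances: SE_diff = √(SE₁² + SE₂²) = √(0.82119844 + 0.08773444) = 0.9534.
t* = 2.368, so margin of error = 2.368 × 0.9534 = 2.2577.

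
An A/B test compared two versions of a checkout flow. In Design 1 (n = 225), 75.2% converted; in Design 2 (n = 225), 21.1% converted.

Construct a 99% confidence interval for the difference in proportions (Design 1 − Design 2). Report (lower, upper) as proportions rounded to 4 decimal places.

SE₁ = √(p̂₁(1−p̂₁)/n₁) = √(0.7520·0.2480/225) = 0.02879; SE₂ = √(0.2110·0.7890/225) = 0.02720.
Independent samples: SE of the difference = √(SE₁² + SE₂²) = √(0.0008288641 + 0.00073984) = 0.03961.
z* for 99% confidence is 2.576, so the margin of error is 2.576 × 0.03961 = 0.10204.
Point estimate p̂₁ − p̂₂ = 0.7520 − 0.2110 = 0.5410.
0.5410 ± 0.10204 → (0.4390, 0.6430).

(0.4390, 0.6430)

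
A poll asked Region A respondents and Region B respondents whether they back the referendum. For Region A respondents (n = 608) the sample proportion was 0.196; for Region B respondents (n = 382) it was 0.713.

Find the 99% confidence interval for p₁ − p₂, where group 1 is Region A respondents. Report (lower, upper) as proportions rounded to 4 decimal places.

Each SE is √(p̂(1−p̂)/n): √(0.1960·0.8040/608) = 0.01610 and √(0.7130·0.2870/382) = 0.02314.
SE(p̂₁ − p̂₂) = √(SE₁² + SE₂²) = √(0.00025921 + 0.0005354596) = 0.02819, since the two samples are independent.
At 99% confidence z* = 2.576; margin = 2.576 × 0.02819 = 0.07262.
The difference is 0.1960 − 0.7130 = -0.5170, so the interval is -0.5170 ± 0.07262 = (-0.5896, -0.4444).

(-0.5896, -0.4444)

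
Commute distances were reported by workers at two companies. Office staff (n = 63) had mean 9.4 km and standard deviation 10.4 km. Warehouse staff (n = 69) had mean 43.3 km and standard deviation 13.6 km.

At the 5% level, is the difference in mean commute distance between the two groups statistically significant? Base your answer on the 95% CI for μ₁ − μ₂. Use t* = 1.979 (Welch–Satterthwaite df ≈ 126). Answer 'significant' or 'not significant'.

significant

SE₁ = s₁/√n₁ = 10.4/√63 = 1.3103; SE₂ = 13.6/√69 = 1.6372.
Independent samples, unequal variances: SE_diff = √(SE₁² + SE₂²) = √(1.71688609 + 2.68042384) = 2.0970.
t* = 1.979, so margin of error = 1.979 × 2.0970 = 4.1500.
Difference in means = 9.4 − 43.3 = -33.9000.
-33.9000 ± 4.1500 → (-38.0500, -29.7500).
The interval (-38.0500, -29.7500) does not contain 0, so the difference is significant.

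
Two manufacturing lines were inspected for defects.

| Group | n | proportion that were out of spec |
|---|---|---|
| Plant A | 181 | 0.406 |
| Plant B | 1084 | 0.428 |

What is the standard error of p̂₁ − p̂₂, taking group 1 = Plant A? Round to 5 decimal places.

Each SE is √(p̂(1−p̂)/n): √(0.4060·0.5940/181) = 0.03650 and √(0.4280·0.5720/1084) = 0.01503.
SE(p̂₁ − p̂₂) = √(SE₁² + SE₂²) = √(0.00133225 + 0.0002259009) = 0.03947, since the two samples are independent.

0.03947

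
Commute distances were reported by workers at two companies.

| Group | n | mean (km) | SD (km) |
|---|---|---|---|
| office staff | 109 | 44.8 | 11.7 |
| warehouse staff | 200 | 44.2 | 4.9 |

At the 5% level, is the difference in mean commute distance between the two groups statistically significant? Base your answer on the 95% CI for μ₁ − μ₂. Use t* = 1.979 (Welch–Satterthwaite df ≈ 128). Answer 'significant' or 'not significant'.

not significant

SE₁ = s₁/√n₁ = 11.7/√109 = 1.1207; SE₂ = 4.9/√200 = 0.3465.
Independent samples, unequal variances: SE_diff = √(SE₁² + SE₂²) = √(1.25596849 + 0.12006225) = 1.1730.
t* = 1.979, so margin of error = 1.979 × 1.1730 = 2.3214.
Difference in means = 44.8 − 44.2 = 0.6000.
0.6000 ± 2.3214 → (-1.7214, 2.9214).
The interval (-1.7214, 2.9214) contains 0, so the difference is not significant.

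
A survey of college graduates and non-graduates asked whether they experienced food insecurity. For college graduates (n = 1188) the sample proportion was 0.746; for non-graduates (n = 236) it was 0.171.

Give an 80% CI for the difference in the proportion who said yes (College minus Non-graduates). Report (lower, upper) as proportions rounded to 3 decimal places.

(0.540, 0.610)

The two standard errors are √(0.7460×0.2540/1188) = 0.01263 and √(0.1710×0.8290/236) = 0.02451.
Because the samples are independent, SE_diff = √(0.01263² + 0.02451²) = 0.02757.
Using z* = 1.282 for 80%, ME = 1.282 × 0.02757 = 0.03534.
p̂₁ − p̂₂ = 0.5750; interval 0.5750 ± 0.03534 gives (0.540, 0.610).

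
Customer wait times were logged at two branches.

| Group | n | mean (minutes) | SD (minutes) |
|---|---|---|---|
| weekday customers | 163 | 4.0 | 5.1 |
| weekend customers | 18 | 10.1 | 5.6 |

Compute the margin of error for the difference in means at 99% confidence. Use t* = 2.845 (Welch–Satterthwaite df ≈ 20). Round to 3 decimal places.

3.923

Standard errors of each mean: 5.1/√163 = 0.3995 and 5.6/√18 = 1.3199.
SE(x̄₁ − x̄₂) = √(0.3995² + 1.3199²) = 1.3790 for independent samples with unequal variances.
With t* = 2.845, the margin is 2.845 × 1.3790 = 3.9233.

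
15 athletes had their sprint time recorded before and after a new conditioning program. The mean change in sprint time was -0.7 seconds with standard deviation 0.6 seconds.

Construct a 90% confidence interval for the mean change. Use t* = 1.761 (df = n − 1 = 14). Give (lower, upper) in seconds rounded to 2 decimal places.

(-0.97, -0.43)

This is a matched-pairs design, so SE = s_d/√n = 0.6/√15 = 0.1549.
Margin = 1.761 × 0.1549 = 0.2728; the interval is -0.7 ± 0.2728 = (-0.97, -0.43).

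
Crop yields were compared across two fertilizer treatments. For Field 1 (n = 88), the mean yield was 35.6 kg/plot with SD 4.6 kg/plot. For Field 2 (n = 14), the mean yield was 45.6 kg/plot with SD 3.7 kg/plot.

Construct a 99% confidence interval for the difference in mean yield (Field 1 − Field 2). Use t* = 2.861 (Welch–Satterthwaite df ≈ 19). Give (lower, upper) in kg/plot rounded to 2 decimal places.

Per-group SEs: s₁/√n₁ = 4.6/√88 = 0.4904, s₂/√n₂ = 3.7/√14 = 0.9889.
Unpooled SE of the difference: √(0.24049216 + 0.97792321) = 1.1038.
Margin of error = t* · SE = 2.861 × 1.1038 = 3.1580.
x̄₁ − x̄₂ = 35.6 − 45.6 = -10.0000.
CI: -10.0000 ± 3.1580 = (-13.16, -6.84).

(-13.16, -6.84)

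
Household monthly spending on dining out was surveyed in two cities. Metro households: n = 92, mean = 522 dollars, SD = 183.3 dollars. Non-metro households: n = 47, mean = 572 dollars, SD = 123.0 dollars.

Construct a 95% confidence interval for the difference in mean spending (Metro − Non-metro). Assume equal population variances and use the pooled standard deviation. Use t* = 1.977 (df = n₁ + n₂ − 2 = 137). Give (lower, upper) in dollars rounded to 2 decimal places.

s_p = √[((n₁−1)s₁² + (n₂−1)s₂²)/(n₁+n₂−2)] = √[(91·183.3² + 46·123.0²)/137] = 165.5214.
SE = 165.5214·√(1/92 + 1/47) = 29.6769.
With t* = 1.977, margin = 1.977 × 29.6769 = 58.6712.
x̄₁ − x̄₂ = 522 − 572 = -50.0000; interval -50.0000 ± 58.6712 = (-108.67, 8.67).

(-108.67, 8.67)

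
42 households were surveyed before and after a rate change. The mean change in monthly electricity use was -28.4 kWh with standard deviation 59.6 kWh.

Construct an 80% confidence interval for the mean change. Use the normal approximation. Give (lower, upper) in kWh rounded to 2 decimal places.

(-40.19, -16.61)

This is a matched-pairs design, so SE = s_d/√n = 59.6/√42 = 9.1965.
Margin = 1.282 × 9.1965 = 11.7899; the interval is -28.4 ± 11.7899 = (-40.19, -16.61).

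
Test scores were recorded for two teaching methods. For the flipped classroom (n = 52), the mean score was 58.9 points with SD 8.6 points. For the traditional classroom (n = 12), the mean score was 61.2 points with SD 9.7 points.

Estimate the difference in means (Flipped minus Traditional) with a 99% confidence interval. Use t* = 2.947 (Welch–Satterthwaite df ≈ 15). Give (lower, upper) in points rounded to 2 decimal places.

(-11.27, 6.67)

SE₁ = s₁/√n₁ = 8.6/√52 = 1.1926; SE₂ = 9.7/√12 = 2.8001.
Independent samples, unequal variances: SE_diff = √(SE₁² + SE₂²) = √(1.42229476 + 7.84056001) = 3.0435.
t* = 2.947, so margin of error = 2.947 × 3.0435 = 8.9692.
Difference in means = 58.9 − 61.2 = -2.3000.
-2.3000 ± 8.9692 → (-11.27, 6.67).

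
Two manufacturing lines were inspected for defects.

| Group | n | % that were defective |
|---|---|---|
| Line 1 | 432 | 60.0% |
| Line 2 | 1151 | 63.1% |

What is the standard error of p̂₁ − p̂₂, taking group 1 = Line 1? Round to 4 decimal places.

SE₁ = √(p̂₁(1−p̂₁)/n₁) = √(0.6000·0.4000/432) = 0.02357; SE₂ = √(0.6310·0.3690/1151) = 0.01422.
Independent samples: SE of the difference = √(SE₁² + SE₂²) = √(0.0005555449 + 0.0002022084) = 0.02753.

0.0275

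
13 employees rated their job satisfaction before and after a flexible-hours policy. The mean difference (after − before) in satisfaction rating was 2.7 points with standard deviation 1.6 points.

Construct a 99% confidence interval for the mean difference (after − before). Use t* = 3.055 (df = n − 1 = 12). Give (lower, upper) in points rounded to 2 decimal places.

(1.34, 4.06)

This is a matched-pairs design, so SE = s_d/√n = 1.6/√13 = 0.4438.
Margin = 3.055 × 0.4438 = 1.3558; the interval is 2.7 ± 1.3558 = (1.34, 4.06).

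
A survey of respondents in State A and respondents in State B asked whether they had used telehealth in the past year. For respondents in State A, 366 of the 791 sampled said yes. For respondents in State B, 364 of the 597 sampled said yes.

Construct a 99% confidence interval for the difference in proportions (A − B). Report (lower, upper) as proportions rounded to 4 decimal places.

Sample proportions: 366/791 = 0.4627, 364/597 = 0.6097.
Each SE is √(p̂(1−p̂)/n): √(0.4627·0.5373/791) = 0.01773 and √(0.6097·0.3903/597) = 0.01997.
SE(p̂₁ − p̂₂) = √(SE₁² + SE₂²) = √(0.0003143529 + 0.0003988009) = 0.02670, since the two samples are independent.
At 99% confidence z* = 2.576; margin = 2.576 × 0.02670 = 0.06878.
The difference is 0.4627 − 0.6097 = -0.1470, so the interval is -0.1470 ± 0.06878 = (-0.2158, -0.0782).

(-0.2158, -0.0782)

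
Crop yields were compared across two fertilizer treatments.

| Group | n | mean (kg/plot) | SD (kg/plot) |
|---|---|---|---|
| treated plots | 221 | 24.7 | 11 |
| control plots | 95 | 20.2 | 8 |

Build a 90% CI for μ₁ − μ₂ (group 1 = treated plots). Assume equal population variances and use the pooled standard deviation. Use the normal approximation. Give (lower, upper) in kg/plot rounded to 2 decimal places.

s_p = √[((n₁−1)s₁² + (n₂−1)s₂²)/(n₁+n₂−2)] = √[(220·11² + 94·8²)/314] = 10.1949.
SE = 10.1949·√(1/221 + 1/95) = 1.2507.
With z* = 1.645, margin = 1.645 × 1.2507 = 2.0574.
x̄₁ − x̄₂ = 24.7 − 20.2 = 4.5000; interval 4.5000 ± 2.0574 = (2.44, 6.56).

(2.44, 6.56)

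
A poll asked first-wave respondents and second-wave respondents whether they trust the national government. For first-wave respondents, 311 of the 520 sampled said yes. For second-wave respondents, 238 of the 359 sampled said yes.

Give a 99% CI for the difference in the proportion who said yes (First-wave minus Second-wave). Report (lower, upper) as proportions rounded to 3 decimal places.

p̂₁ = 311/520 = 0.5981 and p̂₂ = 238/359 = 0.6630.
SE₁ = √(p̂₁(1−p̂₁)/n₁) = √(0.5981·0.4019/520) = 0.02150; SE₂ = √(0.6630·0.3370/359) = 0.02495.
Independent samples: SE of the difference = √(SE₁² + SE₂²) = √(0.00046225 + 0.0006225025) = 0.03294.
z* for 99% confidence is 2.576, so the margin of error is 2.576 × 0.03294 = 0.08485.
Point estimate p̂₁ − p̂₂ = 0.5981 − 0.6630 = -0.0649.
-0.0649 ± 0.08485 → (-0.150, 0.020).

(-0.150, 0.020)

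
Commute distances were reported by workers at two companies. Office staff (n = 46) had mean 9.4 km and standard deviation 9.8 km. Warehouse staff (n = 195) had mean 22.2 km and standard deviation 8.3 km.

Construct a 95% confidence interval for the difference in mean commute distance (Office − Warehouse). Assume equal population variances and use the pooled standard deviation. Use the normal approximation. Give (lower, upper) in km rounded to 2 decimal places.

(-15.56, -10.04)

s_p = √[((n₁−1)s₁² + (n₂−1)s₂²)/(n₁+n₂−2)] = √[(45·9.8² + 194·8.3²)/239] = 8.6024.
SE = 8.6024·√(1/46 + 1/195) = 1.4100.
With z* = 1.960, margin = 1.960 × 1.4100 = 2.7636.
x̄₁ − x̄₂ = 9.4 − 22.2 = -12.8000; interval -12.8000 ± 2.7636 = (-15.56, -10.04).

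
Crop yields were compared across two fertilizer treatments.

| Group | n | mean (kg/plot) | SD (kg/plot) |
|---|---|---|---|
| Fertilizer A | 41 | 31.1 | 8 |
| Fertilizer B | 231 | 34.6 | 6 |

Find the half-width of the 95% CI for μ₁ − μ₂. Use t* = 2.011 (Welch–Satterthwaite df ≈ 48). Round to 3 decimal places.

2.635

Per-group SEs: s₁/√n₁ = 8/√41 = 1.2494, s₂/√n₂ = 6/√231 = 0.3948.
Unpooled SE of the difference: √(1.56100036 + 0.15586704) = 1.3103.
Margin of error = t* · SE = 2.011 × 1.3103 = 2.6350.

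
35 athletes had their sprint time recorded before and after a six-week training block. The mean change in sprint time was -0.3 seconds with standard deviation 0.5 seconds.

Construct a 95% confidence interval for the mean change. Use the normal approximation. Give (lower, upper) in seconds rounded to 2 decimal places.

This is a matched-pairs design, so SE = s_d/√n = 0.5/√35 = 0.0845.
Margin = 1.960 × 0.0845 = 0.1656; the interval is -0.3 ± 0.1656 = (-0.47, -0.13).

(-0.47, -0.13)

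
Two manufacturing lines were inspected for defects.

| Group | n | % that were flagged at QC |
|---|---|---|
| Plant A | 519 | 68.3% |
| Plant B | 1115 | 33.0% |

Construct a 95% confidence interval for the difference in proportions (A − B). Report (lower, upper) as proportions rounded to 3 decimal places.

(0.304, 0.402)

The two standard errors are √(0.6830×0.3170/519) = 0.02042 and √(0.3300×0.6700/1115) = 0.01408.
Because the samples are independent, SE_diff = √(0.02042² + 0.01408²) = 0.02480.
Using z* = 1.960 for 95%, ME = 1.960 × 0.02480 = 0.04861.
p̂₁ − p̂₂ = 0.3530; interval 0.3530 ± 0.04861 gives (0.304, 0.402).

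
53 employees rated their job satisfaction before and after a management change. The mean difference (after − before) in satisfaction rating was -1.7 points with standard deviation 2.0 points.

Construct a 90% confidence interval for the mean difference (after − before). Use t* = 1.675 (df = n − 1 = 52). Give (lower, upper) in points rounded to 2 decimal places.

This is a matched-pairs design, so SE = s_d/√n = 2.0/√53 = 0.2747.
Margin = 1.675 × 0.2747 = 0.4601; the interval is -1.7 ± 0.4601 = (-2.16, -1.24).

(-2.16, -1.24)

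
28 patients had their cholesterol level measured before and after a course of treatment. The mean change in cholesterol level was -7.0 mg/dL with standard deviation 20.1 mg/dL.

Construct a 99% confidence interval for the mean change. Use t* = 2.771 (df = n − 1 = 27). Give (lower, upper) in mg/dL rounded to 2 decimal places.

Paired design: SE = s_d/√n = 20.1/√28 = 3.7985.
t* = 2.771; margin of error = 2.771 × 3.7985 = 10.5256.
-7.0 ± 10.5256 → (-17.53, 3.53).

(-17.53, 3.53)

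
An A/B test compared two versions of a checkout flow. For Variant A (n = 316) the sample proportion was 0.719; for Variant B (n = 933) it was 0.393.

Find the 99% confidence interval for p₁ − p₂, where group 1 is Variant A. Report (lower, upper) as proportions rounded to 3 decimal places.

The two standard errors are √(0.7190×0.2810/316) = 0.02529 and √(0.3930×0.6070/933) = 0.01599.
Because the samples are independent, SE_diff = √(0.02529² + 0.01599²) = 0.02992.
Using z* = 2.576 for 99%, ME = 2.576 × 0.02992 = 0.07707.
p̂₁ − p̂₂ = 0.3260; interval 0.3260 ± 0.07707 gives (0.249, 0.403).

(0.249, 0.403)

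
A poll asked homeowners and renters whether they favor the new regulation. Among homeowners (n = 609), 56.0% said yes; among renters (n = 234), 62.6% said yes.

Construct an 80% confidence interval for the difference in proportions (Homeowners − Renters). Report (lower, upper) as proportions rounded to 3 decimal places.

(-0.114, -0.018)

Each SE is √(p̂(1−p̂)/n): √(0.5600·0.4400/609) = 0.02011 and √(0.6260·0.3740/234) = 0.03163.
SE(p̂₁ − p̂₂) = √(SE₁² + SE₂²) = √(0.0004044121 + 0.0010004569) = 0.03748, since the two samples are independent.
At 80% confidence z* = 1.282; margin = 1.282 × 0.03748 = 0.04805.
The difference is 0.5600 − 0.6260 = -0.0660, so the interval is -0.0660 ± 0.04805 = (-0.114, -0.018).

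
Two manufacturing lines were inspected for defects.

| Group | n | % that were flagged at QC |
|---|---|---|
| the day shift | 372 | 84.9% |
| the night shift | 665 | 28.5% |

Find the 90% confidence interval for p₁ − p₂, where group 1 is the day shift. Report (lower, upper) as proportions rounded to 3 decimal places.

SE₁ = √(p̂₁(1−p̂₁)/n₁) = √(0.8490·0.1510/372) = 0.01856; SE₂ = √(0.2850·0.7150/665) = 0.01751.
Independent samples: SE of the difference = √(SE₁² + SE₂²) = √(0.0003444736 + 0.0003066001) = 0.02552.
z* for 90% confidence is 1.645, so the margin of error is 1.645 × 0.02552 = 0.04198.
Point estimate p̂₁ − p̂₂ = 0.8490 − 0.2850 = 0.5640.
0.5640 ± 0.04198 → (0.522, 0.606).

(0.522, 0.606)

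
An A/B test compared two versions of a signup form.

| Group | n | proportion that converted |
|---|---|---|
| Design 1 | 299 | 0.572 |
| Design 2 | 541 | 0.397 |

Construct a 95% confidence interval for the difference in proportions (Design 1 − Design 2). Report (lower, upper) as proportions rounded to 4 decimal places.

The two standard errors are √(0.5720×0.4280/299) = 0.02861 and √(0.3970×0.6030/541) = 0.02104.
Because the samples are independent, SE_diff = √(0.02861² + 0.02104²) = 0.03551.
Using z* = 1.960 for 95%, ME = 1.960 × 0.03551 = 0.06960.
p̂₁ − p̂₂ = 0.1750; interval 0.1750 ± 0.06960 gives (0.1054, 0.2446).

(0.1054, 0.2446)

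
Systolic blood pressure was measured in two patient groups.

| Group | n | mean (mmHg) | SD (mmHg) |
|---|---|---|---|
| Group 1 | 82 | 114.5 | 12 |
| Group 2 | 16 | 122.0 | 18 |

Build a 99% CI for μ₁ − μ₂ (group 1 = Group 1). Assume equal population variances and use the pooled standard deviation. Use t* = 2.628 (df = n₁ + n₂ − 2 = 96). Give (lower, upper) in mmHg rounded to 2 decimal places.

Pooled variance s_p² = [81·12² + 15·18²] / (82+16−2) = 172.1250, so s_p = 13.1196.
SE_diff = s_p·√(1/n₁ + 1/n₂) = 13.1196·√(1/82 + 1/16) = 3.5856.
t* = 2.628; margin = 2.628 × 3.5856 = 9.4230.
Difference = 114.5 − 122.0 = -7.5000.
-7.5000 ± 9.4230 → (-16.92, 1.92).

(-16.92, 1.92)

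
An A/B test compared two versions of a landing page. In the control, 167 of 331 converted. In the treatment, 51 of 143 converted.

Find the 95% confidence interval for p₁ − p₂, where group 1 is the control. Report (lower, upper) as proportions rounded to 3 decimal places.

p̂₁ = 167/331 = 0.5045 and p̂₂ = 51/143 = 0.3566.
SE₁ = √(p̂₁(1−p̂₁)/n₁) = √(0.5045·0.4955/331) = 0.02748; SE₂ = √(0.3566·0.6434/143) = 0.04006.
Independent samples: SE of the difference = √(SE₁² + SE₂²) = √(0.0007551504 + 0.0016048036) = 0.04858.
z* for 95% confidence is 1.960, so the margin of error is 1.960 × 0.04858 = 0.09522.
Point estimate p̂₁ − p̂₂ = 0.5045 − 0.3566 = 0.1479.
0.1479 ± 0.09522 → (0.053, 0.243).

(0.053, 0.243)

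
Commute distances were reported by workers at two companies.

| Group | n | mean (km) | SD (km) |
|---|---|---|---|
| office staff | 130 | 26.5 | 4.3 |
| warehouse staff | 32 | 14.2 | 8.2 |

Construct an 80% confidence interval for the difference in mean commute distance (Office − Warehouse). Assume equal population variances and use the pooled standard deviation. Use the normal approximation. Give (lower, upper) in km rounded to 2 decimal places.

(10.96, 13.64)

s_p = √[((n₁−1)s₁² + (n₂−1)s₂²)/(n₁+n₂−2)] = √[(129·4.3² + 31·8.2²)/160] = 5.2854.
SE = 5.2854·√(1/130 + 1/32) = 1.0430.
With z* = 1.282, margin = 1.282 × 1.0430 = 1.3371.
x̄₁ − x̄₂ = 26.5 − 14.2 = 12.3000; interval 12.3000 ± 1.3371 = (10.96, 13.64).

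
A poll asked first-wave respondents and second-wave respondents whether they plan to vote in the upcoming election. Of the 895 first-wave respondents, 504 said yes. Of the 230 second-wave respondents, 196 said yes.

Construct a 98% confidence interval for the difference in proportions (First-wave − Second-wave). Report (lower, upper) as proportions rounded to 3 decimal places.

Sample proportions: 504/895 = 0.5631, 196/230 = 0.8522.
Each SE is √(p̂(1−p̂)/n): √(0.5631·0.4369/895) = 0.01658 and √(0.8522·0.1478/230) = 0.02340.
SE(p̂₁ − p̂₂) = √(SE₁² + SE₂²) = √(0.0002748964 + 0.00054756) = 0.02868, since the two samples are independent.
At 98% confidence z* = 2.326; margin = 2.326 × 0.02868 = 0.06671.
The difference is 0.5631 − 0.8522 = -0.2891, so the interval is -0.2891 ± 0.06671 = (-0.356, -0.222).

(-0.356, -0.222)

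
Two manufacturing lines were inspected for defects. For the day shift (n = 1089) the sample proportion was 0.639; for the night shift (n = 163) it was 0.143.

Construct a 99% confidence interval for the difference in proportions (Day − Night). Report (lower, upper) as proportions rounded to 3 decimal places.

(0.416, 0.576)

Each SE is √(p̂(1−p̂)/n): √(0.6390·0.3610/1089) = 0.01455 and √(0.1430·0.8570/163) = 0.02742.
SE(p̂₁ − p̂₂) = √(SE₁² + SE₂²) = √(0.0002117025 + 0.0007518564) = 0.03104, since the two samples are independent.
At 99% confidence z* = 2.576; margin = 2.576 × 0.03104 = 0.07996.
The difference is 0.6390 − 0.1430 = 0.4960, so the interval is 0.4960 ± 0.07996 = (0.416, 0.576).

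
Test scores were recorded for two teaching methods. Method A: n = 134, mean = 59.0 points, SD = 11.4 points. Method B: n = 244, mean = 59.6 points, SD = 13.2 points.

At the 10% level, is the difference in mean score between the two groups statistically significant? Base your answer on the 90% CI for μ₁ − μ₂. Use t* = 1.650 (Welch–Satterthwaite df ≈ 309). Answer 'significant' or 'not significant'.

not significant

SE₁ = s₁/√n₁ = 11.4/√134 = 0.9848; SE₂ = 13.2/√244 = 0.8450.
Independent samples, unequal variances: SE_diff = √(SE₁² + SE₂²) = √(0.96983104 + 0.714025) = 1.2976.
t* = 1.650, so margin of error = 1.650 × 1.2976 = 2.1410.
Difference in means = 59.0 − 59.6 = -0.6000.
-0.6000 ± 2.1410 → (-2.7410, 1.5410).
The interval (-2.7410, 1.5410) contains 0, so the difference is not significant.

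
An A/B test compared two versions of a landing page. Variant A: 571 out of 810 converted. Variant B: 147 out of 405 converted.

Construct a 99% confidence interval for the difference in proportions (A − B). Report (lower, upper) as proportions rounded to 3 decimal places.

Sample proportions: 571/810 = 0.7049, 147/405 = 0.3630.
Each SE is √(p̂(1−p̂)/n): √(0.7049·0.2951/810) = 0.01603 and √(0.3630·0.6370/405) = 0.02389.
SE(p̂₁ − p̂₂) = √(SE₁² + SE₂²) = √(0.0002569609 + 0.0005707321) = 0.02877, since the two samples are independent.
At 99% confidence z* = 2.576; margin = 2.576 × 0.02877 = 0.07411.
The difference is 0.7049 − 0.3630 = 0.3419, so the interval is 0.3419 ± 0.07411 = (0.268, 0.416).

(0.268, 0.416)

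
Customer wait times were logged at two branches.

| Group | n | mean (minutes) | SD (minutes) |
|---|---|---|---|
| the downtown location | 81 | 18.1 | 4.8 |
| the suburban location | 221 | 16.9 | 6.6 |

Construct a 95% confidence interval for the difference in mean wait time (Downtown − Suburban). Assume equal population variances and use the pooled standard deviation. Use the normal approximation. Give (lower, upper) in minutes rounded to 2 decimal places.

(-0.37, 2.77)

Pooled variance s_p² = [80·4.8² + 220·6.6²] / (81+221−2) = 38.0880, so s_p = 6.1715.
SE_diff = s_p·√(1/n₁ + 1/n₂) = 6.1715·√(1/81 + 1/221) = 0.8016.
z* = 1.960; margin = 1.960 × 0.8016 = 1.5711.
Difference = 18.1 − 16.9 = 1.2000.
1.2000 ± 1.5711 → (-0.37, 2.77).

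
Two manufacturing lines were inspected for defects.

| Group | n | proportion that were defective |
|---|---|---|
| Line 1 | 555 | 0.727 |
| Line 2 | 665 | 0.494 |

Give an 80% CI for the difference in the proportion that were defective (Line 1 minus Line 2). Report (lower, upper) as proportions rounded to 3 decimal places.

SE₁ = √(p̂₁(1−p̂₁)/n₁) = √(0.7270·0.2730/555) = 0.01891; SE₂ = √(0.4940·0.5060/665) = 0.01939.
Independent samples: SE of the difference = √(SE₁² + SE₂²) = √(0.0003575881 + 0.0003759721) = 0.02708.
z* for 80% confidence is 1.282, so the margin of error is 1.282 × 0.02708 = 0.03472.
Point estimate p̂₁ − p̂₂ = 0.7270 − 0.4940 = 0.2330.
0.2330 ± 0.03472 → (0.198, 0.268).

(0.198, 0.268)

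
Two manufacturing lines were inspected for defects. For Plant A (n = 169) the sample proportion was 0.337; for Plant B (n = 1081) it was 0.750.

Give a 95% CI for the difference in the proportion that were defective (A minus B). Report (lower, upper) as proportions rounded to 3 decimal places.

SE₁ = √(p̂₁(1−p̂₁)/n₁) = √(0.3370·0.6630/169) = 0.03636; SE₂ = √(0.7500·0.2500/1081) = 0.01317.
Independent samples: SE of the difference = √(SE₁² + SE₂²) = √(0.0013220496 + 0.0001734489) = 0.03867.
z* for 95% confidence is 1.960, so the margin of error is 1.960 × 0.03867 = 0.07579.
Point estimate p̂₁ − p̂₂ = 0.3370 − 0.7500 = -0.4130.
-0.4130 ± 0.07579 → (-0.489, -0.337).

(-0.489, -0.337)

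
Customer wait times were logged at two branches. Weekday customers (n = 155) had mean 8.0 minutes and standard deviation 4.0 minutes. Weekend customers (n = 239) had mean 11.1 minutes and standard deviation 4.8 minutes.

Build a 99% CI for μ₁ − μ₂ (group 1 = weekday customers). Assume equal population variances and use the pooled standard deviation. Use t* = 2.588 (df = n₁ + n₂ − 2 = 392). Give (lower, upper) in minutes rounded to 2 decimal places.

(-4.30, -1.90)

Pooled variance s_p² = [154·4.0² + 238·4.8²] / (155+239−2) = 20.2743, so s_p = 4.5027.
SE_diff = s_p·√(1/n₁ + 1/n₂) = 4.5027·√(1/155 + 1/239) = 0.4644.
t* = 2.588; margin = 2.588 × 0.4644 = 1.2019.
Difference = 8.0 − 11.1 = -3.1000.
-3.1000 ± 1.2019 → (-4.30, -1.90).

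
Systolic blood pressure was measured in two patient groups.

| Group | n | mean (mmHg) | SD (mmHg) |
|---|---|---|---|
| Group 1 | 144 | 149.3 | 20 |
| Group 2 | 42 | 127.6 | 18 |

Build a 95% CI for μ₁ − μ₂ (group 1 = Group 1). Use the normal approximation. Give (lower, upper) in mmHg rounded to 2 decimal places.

SE₁ = s₁/√n₁ = 20/√144 = 1.6667; SE₂ = 18/√42 = 2.7775.
Independent samples, unequal variances: SE_diff = √(SE₁² + SE₂²) = √(2.77788889 + 7.71450625) = 3.2392.
z* = 1.960, so margin of error = 1.960 × 3.2392 = 6.3488.
Difference in means = 149.3 − 127.6 = 21.7000.
21.7000 ± 6.3488 → (15.35, 28.05).

(15.35, 28.05)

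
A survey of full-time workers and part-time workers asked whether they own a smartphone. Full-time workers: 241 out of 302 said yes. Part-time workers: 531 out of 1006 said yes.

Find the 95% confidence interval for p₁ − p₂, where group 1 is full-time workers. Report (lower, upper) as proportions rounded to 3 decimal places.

p̂₁ = 241/302 = 0.7980 and p̂₂ = 531/1006 = 0.5278.
SE₁ = √(p̂₁(1−p̂₁)/n₁) = √(0.7980·0.2020/302) = 0.02310; SE₂ = √(0.5278·0.4722/1006) = 0.01574.
Independent samples: SE of the difference = √(SE₁² + SE₂²) = √(0.00053361 + 0.0002477476) = 0.02795.
z* for 95% confidence is 1.960, so the margin of error is 1.960 × 0.02795 = 0.05478.
Point estimate p̂₁ − p̂₂ = 0.7980 − 0.5278 = 0.2702.
0.2702 ± 0.05478 → (0.215, 0.325).

(0.215, 0.325)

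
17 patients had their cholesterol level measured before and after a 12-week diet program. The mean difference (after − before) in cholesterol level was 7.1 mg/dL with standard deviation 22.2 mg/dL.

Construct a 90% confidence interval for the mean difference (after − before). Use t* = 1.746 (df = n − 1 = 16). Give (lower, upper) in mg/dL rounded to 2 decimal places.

(-2.30, 16.50)

This is a matched-pairs design, so SE = s_d/√n = 22.2/√17 = 5.3843.
Margin = 1.746 × 5.3843 = 9.4010; the interval is 7.1 ± 9.4010 = (-2.30, 16.50).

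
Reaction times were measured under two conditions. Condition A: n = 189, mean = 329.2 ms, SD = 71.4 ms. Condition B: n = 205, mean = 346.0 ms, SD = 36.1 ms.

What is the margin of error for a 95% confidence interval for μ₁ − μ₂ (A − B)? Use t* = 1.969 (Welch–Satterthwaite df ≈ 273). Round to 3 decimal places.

Standard errors of each mean: 71.4/√189 = 5.1936 and 36.1/√205 = 2.5213.
SE(x̄₁ − x̄₂) = √(5.1936² + 2.5213²) = 5.7733 for independent samples with unequal variances.
With t* = 1.969, the margin is 1.969 × 5.7733 = 11.3676.

11.368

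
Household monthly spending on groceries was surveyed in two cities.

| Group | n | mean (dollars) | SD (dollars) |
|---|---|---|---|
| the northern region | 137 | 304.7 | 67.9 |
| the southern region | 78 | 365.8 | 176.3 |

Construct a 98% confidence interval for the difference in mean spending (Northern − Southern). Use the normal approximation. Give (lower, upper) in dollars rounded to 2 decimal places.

(-109.45, -12.75)

Per-group SEs: s₁/√n₁ = 67.9/√137 = 5.8011, s₂/√n₂ = 176.3/√78 = 19.9620.
Unpooled SE of the difference: √(33.65276121 + 398.481444) = 20.7878.
Margin of error = z* · SE = 2.326 × 20.7878 = 48.3524.
x̄₁ − x̄₂ = 304.7 − 365.8 = -61.1000.
CI: -61.1000 ± 48.3524 = (-109.45, -12.75).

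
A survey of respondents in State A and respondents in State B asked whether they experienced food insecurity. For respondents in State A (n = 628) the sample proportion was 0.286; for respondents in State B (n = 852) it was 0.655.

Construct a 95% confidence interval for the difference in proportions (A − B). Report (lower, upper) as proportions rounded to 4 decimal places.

(-0.4166, -0.3214)

The two standard errors are √(0.2860×0.7140/628) = 0.01803 and √(0.6550×0.3450/852) = 0.01629.
Because the samples are independent, SE_diff = √(0.01803² + 0.01629²) = 0.02430.
Using z* = 1.960 for 95%, ME = 1.960 × 0.02430 = 0.04763.
p̂₁ − p̂₂ = -0.3690; interval -0.3690 ± 0.04763 gives (-0.4166, -0.3214).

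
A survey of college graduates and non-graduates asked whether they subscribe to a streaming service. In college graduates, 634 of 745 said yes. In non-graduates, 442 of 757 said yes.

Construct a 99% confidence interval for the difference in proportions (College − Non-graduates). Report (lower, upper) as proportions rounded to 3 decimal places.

First, p̂₁ = 634/745 = 0.8510; p̂₂ = 442/757 = 0.5839.
The two standard errors are √(0.8510×0.1490/745) = 0.01305 and √(0.5839×0.4161/757) = 0.01792.
Because the samples are independent, SE_diff = √(0.01305² + 0.01792²) = 0.02217.
Using z* = 2.576 for 99%, ME = 2.576 × 0.02217 = 0.05711.
p̂₁ − p̂₂ = 0.2671; interval 0.2671 ± 0.05711 gives (0.210, 0.324).

(0.210, 0.324)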